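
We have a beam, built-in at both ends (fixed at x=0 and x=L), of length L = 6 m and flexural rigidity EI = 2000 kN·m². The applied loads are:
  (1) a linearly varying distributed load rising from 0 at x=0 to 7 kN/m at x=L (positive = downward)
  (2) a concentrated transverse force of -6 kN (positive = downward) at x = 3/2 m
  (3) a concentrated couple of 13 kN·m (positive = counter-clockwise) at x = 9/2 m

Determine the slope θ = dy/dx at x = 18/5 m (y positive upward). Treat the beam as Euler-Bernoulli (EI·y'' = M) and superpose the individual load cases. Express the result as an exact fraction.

Load 1 — triangular load w₀=7 kN/m (0→w₀ over full span):
  θ_1 = -w₀(2x(L-x)(L-2x)(x+2L)+x²(L-x)²)/(120LEI) = -7·(2·(18/5)·(6-(18/5))·(6-2·(18/5))·((18/5)+2·6)+(18/5)²·(6-(18/5))²)/(120·6·2000) = 189/156250 rad
Load 2 — point force P=-6 kN at a=3/2 m (b=L-a=9/2):
  θ_2 = Pa²(L-x)(2bL-(3b+a)(L-x))/(2L³EI)  [x>a] = (-6)·(3/2)²·(6-(18/5))·(2·(9/2)·6-(3·(9/2)+(3/2))·(6-(18/5)))/(2·6³·2000) = -27/40000 rad
Load 3 — applied couple M₀=13 kN·m at a=9/2 m (b=L-a=3/2):
  θ_3 = (R_Ax²/2 - M_Ax)/EI  [x≤a] with R_A=39/16, M_A=65/16 = ((39/16)·(18/5)²/2 - (65/16)·(18/5))/2000 = 117/200000 rad
Superposition: θ = Σ θ_i = 2799/2500000 rad ≈ 0.001120 rad

θ(18/5) = 2799/2500000 rad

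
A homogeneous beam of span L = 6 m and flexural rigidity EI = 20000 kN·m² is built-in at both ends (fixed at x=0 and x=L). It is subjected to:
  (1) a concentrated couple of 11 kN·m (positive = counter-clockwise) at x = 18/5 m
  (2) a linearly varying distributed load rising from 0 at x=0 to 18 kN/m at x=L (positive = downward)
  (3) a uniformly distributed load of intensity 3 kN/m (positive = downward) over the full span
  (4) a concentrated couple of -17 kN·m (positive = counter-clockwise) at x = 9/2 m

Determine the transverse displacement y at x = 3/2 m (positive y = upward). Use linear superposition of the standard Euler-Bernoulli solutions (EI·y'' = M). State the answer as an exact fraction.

Load 1 — applied couple M₀=11 kN·m at a=18/5 m (b=L-a=12/5):
  y_1 = (R_Ax³/6 - M_Ax²/2)/EI  [x≤a] with R_A=66/25, M_A=88/25 = ((66/25)·(3/2)³/6 - (88/25)·(3/2)²/2)/20000 = -99/800000 m
Load 2 — triangular load w₀=18 kN/m (0→w₀ over full span):
  y_2 = -w₀x²(L-x)²(x+2L)/(120LEI) = -18·(3/2)²·(6-(3/2))²·((3/2)+2·6)/(120·6·20000) = -19683/25600000 m
Load 3 — uniform load w=3 kN/m over full span:
  y_3 = -wx²(L-x)²/(24EI) = -3·(3/2)²·(6-(3/2))²/(24·20000) = -729/2560000 m
Load 4 — applied couple M₀=-17 kN·m at a=9/2 m (b=L-a=3/2):
  y_4 = (R_Ax³/6 - M_Ax²/2)/EI  [x≤a] with R_A=-51/16, M_A=-85/16 = ((-51/16)·(3/2)³/6 - (-85/16)·(3/2)²/2)/20000 = 1071/5120000 m
Superposition: y = Σ y_i = -12393/12800000 m ≈ -0.000968 m

y(3/2) = -12393/12800000 m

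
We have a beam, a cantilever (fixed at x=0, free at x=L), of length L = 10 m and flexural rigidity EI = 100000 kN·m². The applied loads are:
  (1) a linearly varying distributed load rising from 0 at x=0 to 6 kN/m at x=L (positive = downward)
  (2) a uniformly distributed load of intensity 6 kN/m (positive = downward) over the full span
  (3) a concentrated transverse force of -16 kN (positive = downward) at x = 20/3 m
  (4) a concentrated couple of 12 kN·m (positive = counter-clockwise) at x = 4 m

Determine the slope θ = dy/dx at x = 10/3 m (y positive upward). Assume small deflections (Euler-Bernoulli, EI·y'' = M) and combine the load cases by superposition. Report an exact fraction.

Load 1 — triangular load w₀=6 kN/m (0→w₀ over full span):
  θ_1 = (w₀Lx²/4-w₀L²x/3-w₀x⁴/(24L))/EI = (6·10·(10/3)²/4-6·10²·(10/3)/3-6·(10/3)⁴/(24·10))/100000 = -163/32400 rad
Load 2 — uniform load w=6 kN/m over full span:
  θ_2 = -wx(x²-3Lx+3L²)/(6EI) = -6·(10/3)·((10/3)²-3·10·(10/3)+3·10²)/(6·100000) = -19/2700 rad
Load 3 — point force P=-16 kN at a=20/3 m (b=L-a=10/3):
  θ_3 = -Px(2a-x)/(2EI)  [x≤a] = -(-16)·(10/3)·(2·(20/3)-(10/3))/(2·100000) = 1/375 rad
Load 4 — applied couple M₀=12 kN·m at a=4 m (b=L-a=6):
  θ_4 = M₀x/EI  [x≤a] = 12·(10/3)/100000 = 1/2500 rad
Superposition: θ = Σ θ_i = -7291/810000 rad ≈ -0.009001 rad

θ(10/3) = -7291/810000 rad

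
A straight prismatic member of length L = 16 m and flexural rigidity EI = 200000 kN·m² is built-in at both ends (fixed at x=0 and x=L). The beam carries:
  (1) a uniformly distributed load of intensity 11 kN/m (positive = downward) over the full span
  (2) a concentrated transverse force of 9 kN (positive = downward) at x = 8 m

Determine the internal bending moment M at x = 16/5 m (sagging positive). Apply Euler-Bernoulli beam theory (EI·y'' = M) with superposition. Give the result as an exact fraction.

M(16/5) = -974/75 kN·m

Load 1 — uniform load w=11 kN/m over full span:
  M_1 = wLx/2 - wL²/12 - wx²/2 = 11·16·(16/5)/2 - 11·16²/12 - 11·(16/5)²/2 = -704/75 kN·m
Load 2 — point force P=9 kN at a=8 m (b=L-a=8):
  M_2 = Pb²(3a+b)x/L³ - Pab²/L²  [x≤a] = 9·8²·(3·8+8)·(16/5)/16³ - 9·8·8²/16² = -18/5 kN·m
Superposition: M = Σ M_i = -974/75 kN·m ≈ -12.986667 kN·m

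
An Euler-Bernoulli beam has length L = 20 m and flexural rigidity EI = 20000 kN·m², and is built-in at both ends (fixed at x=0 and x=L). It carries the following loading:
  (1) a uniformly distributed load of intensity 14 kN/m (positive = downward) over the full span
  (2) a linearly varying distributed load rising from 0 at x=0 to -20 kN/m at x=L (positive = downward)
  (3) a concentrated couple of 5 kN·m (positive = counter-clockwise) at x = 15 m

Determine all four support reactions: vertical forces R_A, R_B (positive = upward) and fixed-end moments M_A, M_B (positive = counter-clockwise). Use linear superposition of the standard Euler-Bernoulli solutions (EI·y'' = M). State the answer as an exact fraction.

Load 1 — uniform load w=14 kN/m over full span:
  R_A = wL/2 = 14·20/2 = 140 kN
  M_A = wL²/12 = 14·20²/12 = 1400/3 kN·m
  R_B = wL/2 = 14·20/2 = 140 kN
  M_B = -wL²/12 = -14·20²/12 = -1400/3 kN·m
Load 2 — triangular load w₀=-20 kN/m (0→w₀ over full span):
  R_A = 3w₀L/20 = 3·(-20)·20/20 = -60 kN
  M_A = w₀L²/30 = (-20)·20²/30 = -800/3 kN·m
  R_B = 7w₀L/20 = 7·(-20)·20/20 = -140 kN
  M_B = -w₀L²/20 = -(-20)·20²/20 = 400 kN·m
Load 3 — applied couple M₀=5 kN·m at a=15 m (b=L-a=5):
  R_A = 6M₀ab/L³ = 6·5·15·5/20³ = 9/32 kN
  M_A = M₀b(2a-b)/L² = 5·5·(2·15-5)/20² = 25/16 kN·m
  R_B = -6M₀ab/L³ = -6·5·15·5/20³ = -9/32 kN
  M_B = M₀a(2b-a)/L² = 5·15·(2·5-15)/20² = -15/16 kN·m
Superposition: R_A = 2569/32 kN, M_A = 3225/16 kN·m, R_B = -9/32 kN, M_B = -3245/48 kN·m

R_A = 2569/32 kN, M_A = 3225/16 kN·m, R_B = -9/32 kN, M_B = -3245/48 kN·m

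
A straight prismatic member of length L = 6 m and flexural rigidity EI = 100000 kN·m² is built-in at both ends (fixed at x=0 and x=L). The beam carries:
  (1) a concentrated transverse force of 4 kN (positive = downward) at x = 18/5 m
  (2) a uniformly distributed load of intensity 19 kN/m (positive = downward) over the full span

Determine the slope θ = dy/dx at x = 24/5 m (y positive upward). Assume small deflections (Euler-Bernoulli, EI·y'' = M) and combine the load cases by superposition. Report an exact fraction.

θ(24/5) = 3429/9765625 rad

Load 1 — point force P=4 kN at a=18/5 m (b=L-a=12/5):
  θ_1 = Pa²(L-x)(2bL-(3b+a)(L-x))/(2L³EI)  [x>a] = 4·(18/5)²·(6-(24/5))·(2·(12/5)·6-(3·(12/5)+(18/5))·(6-(24/5)))/(2·6³·100000) = 891/39062500 rad
Load 2 — uniform load w=19 kN/m over full span:
  θ_2 = -wx(L-x)(L-2x)/(12EI) = -19·(24/5)·(6-(24/5))·(6-2·(24/5))/(12·100000) = 513/1562500 rad
Superposition: θ = Σ θ_i = 3429/9765625 rad ≈ 0.000351 rad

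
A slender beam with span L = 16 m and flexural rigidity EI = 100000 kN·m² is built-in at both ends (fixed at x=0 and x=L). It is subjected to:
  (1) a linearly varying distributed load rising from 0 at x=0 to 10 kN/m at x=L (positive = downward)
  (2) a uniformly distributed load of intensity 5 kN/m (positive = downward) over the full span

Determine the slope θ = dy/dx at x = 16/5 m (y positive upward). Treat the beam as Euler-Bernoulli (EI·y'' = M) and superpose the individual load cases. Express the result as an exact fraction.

Load 1 — triangular load w₀=10 kN/m (0→w₀ over full span):
  θ_1 = -w₀(2x(L-x)(L-2x)(x+2L)+x²(L-x)²)/(120LEI) = -10·(2·(16/5)·(16-(16/5))·(16-2·(16/5))·((16/5)+2·16)+(16/5)²·(16-(16/5))²)/(120·16·100000) = -1792/1171875 rad
Load 2 — uniform load w=5 kN/m over full span:
  θ_2 = -wx(L-x)(L-2x)/(12EI) = -5·(16/5)·(16-(16/5))·(16-2·(16/5))/(12·100000) = -128/78125 rad
Superposition: θ = Σ θ_i = -3712/1171875 rad ≈ -0.003168 rad

θ(16/5) = -3712/1171875 rad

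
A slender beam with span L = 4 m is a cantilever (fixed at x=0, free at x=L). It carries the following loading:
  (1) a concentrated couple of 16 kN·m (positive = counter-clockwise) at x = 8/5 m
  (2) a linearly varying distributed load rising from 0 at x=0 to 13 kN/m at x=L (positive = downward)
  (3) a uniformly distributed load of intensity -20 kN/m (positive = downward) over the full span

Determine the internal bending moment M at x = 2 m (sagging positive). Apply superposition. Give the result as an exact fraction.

Load 1 — applied couple M₀=16 kN·m at a=8/5 m (b=L-a=12/5):
  M_1 = 0  [x>a] = 0 kN·m
Load 2 — triangular load w₀=13 kN/m (0→w₀ over full span):
  M_2 = w₀Lx/2 - w₀L²/3 - w₀x³/(6L) = 13·4·2/2 - 13·4²/3 - 13·2³/(6·4) = -65/3 kN·m
Load 3 — uniform load w=-20 kN/m over full span:
  M_3 = -w(L-x)²/2 = -(-20)·(4-2)²/2 = 40 kN·m
Superposition: M = Σ M_i = 55/3 kN·m ≈ 18.333333 kN·m

M(2) = 55/3 kN·m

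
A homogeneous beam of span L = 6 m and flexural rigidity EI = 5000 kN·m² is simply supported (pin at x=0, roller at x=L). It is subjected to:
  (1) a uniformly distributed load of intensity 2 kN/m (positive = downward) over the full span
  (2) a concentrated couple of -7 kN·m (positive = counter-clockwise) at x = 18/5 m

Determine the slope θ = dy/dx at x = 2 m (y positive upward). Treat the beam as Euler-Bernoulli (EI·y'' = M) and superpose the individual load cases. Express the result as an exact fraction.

Load 1 — uniform load w=2 kN/m over full span:
  θ_1 = -w(L³-6Lx²+4x³)/(24EI) = -2·(6³-6·6·2²+4·2³)/(24·5000) = -13/7500 rad
Load 2 — applied couple M₀=-7 kN·m at a=18/5 m (b=L-a=12/5):
  θ_2 = (M₀x²/(2L)+C₁)/EI  [x≤a] with C₁=M₀(3b²-L²)/(6L)=91/25 = ((-7)·2²/(2·6)+(91/25))/5000 = 49/187500 rad
Superposition: θ = Σ θ_i = -23/15625 rad ≈ -0.001472 rad

θ(2) = -23/15625 rad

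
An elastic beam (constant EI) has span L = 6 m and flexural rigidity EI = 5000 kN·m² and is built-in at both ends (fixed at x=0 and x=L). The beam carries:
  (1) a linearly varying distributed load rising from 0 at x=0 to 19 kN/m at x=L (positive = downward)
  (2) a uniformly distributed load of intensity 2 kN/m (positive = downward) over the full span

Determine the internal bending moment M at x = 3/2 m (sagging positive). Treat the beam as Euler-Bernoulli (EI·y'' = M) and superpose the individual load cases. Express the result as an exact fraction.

M(3/2) = 291/160 kN·m

Load 1 — triangular load w₀=19 kN/m (0→w₀ over full span):
  M_1 = 3w₀Lx/20 - w₀L²/30 - w₀x³/(6L) = 3·19·6·(3/2)/20 - 19·6²/30 - 19·(3/2)³/(6·6) = 171/160 kN·m
Load 2 — uniform load w=2 kN/m over full span:
  M_2 = wLx/2 - wL²/12 - wx²/2 = 2·6·(3/2)/2 - 2·6²/12 - 2·(3/2)²/2 = 3/4 kN·m
Superposition: M = Σ M_i = 291/160 kN·m ≈ 1.818750 kN·m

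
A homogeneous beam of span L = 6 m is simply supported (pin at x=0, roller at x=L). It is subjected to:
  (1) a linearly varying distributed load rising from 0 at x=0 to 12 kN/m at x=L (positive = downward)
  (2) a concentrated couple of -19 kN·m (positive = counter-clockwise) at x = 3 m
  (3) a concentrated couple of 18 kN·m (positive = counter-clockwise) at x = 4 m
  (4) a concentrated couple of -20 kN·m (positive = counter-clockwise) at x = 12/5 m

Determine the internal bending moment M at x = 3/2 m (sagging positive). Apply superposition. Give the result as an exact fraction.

M(3/2) = 93/8 kN·m

Load 1 — triangular load w₀=12 kN/m (0→w₀ over full span):
  M_1 = w₀Lx/6 - w₀x³/(6L) = 12·6·(3/2)/6 - 12·(3/2)³/(6·6) = 135/8 kN·m
Load 2 — applied couple M₀=-19 kN·m at a=3 m (b=L-a=3):
  M_2 = M₀x/L  [x≤a] = (-19)·(3/2)/6 = -19/4 kN·m
Load 3 — applied couple M₀=18 kN·m at a=4 m (b=L-a=2):
  M_3 = M₀x/L  [x≤a] = 18·(3/2)/6 = 9/2 kN·m
Load 4 — applied couple M₀=-20 kN·m at a=12/5 m (b=L-a=18/5):
  M_4 = M₀x/L  [x≤a] = (-20)·(3/2)/6 = -5 kN·m
Superposition: M = Σ M_i = 93/8 kN·m ≈ 11.625000 kN·m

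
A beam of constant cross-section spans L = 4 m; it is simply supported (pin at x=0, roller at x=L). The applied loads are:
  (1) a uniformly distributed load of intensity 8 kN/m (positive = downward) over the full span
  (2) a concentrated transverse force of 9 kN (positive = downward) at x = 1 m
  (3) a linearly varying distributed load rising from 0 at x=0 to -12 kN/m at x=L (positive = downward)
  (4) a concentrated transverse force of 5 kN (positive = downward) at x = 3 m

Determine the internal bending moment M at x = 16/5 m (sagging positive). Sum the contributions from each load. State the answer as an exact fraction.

Load 1 — uniform load w=8 kN/m over full span:
  M_1 = wx(L-x)/2 = 8·(16/5)·(4-(16/5))/2 = 256/25 kN·m
Load 2 — point force P=9 kN at a=1 m (b=L-a=3):
  M_2 = Pa(L-x)/L  [x>a] = 9·1·(4-(16/5))/4 = 9/5 kN·m
Load 3 — triangular load w₀=-12 kN/m (0→w₀ over full span):
  M_3 = w₀Lx/6 - w₀x³/(6L) = (-12)·4·(16/5)/6 - (-12)·(16/5)³/(6·4) = -1152/125 kN·m
Load 4 — point force P=5 kN at a=3 m (b=L-a=1):
  M_4 = Pa(L-x)/L  [x>a] = 5·3·(4-(16/5))/4 = 3 kN·m
Superposition: M = Σ M_i = 728/125 kN·m ≈ 5.824000 kN·m

M(16/5) = 728/125 kN·m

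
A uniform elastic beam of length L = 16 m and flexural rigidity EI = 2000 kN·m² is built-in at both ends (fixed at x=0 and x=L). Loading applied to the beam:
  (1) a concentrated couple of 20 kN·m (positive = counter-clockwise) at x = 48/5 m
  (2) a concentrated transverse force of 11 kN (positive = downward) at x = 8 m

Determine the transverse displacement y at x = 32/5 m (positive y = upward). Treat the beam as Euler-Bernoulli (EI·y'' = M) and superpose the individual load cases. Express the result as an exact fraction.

y(32/5) = -30784/234375 m

Load 1 — applied couple M₀=20 kN·m at a=48/5 m (b=L-a=32/5):
  y_1 = (R_Ax³/6 - M_Ax²/2)/EI  [x≤a] with R_A=9/5, M_A=32/5 = ((9/5)·(32/5)³/6 - (32/5)·(32/5)²/2)/2000 = -2048/78125 m
Load 2 — point force P=11 kN at a=8 m (b=L-a=8):
  y_2 = -Pb²x²(3aL-(3a+b)x)/(6L³EI)  [x≤a] = -11·8²·(32/5)²·(3·8·16-(3·8+8)·(32/5))/(6·16³·2000) = -4928/46875 m
Superposition: y = Σ y_i = -30784/234375 m ≈ -0.131345 m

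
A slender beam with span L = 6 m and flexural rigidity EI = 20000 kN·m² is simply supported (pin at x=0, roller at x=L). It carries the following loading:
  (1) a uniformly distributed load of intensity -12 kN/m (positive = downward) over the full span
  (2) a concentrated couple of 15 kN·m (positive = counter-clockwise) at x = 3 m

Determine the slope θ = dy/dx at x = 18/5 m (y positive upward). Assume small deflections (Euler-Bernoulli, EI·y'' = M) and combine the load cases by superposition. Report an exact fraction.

Load 1 — uniform load w=-12 kN/m over full span:
  θ_1 = -w(L³-6Lx²+4x³)/(24EI) = -(-12)·(6³-6·6·(18/5)²+4·(18/5)³)/(24·20000) = -999/625000 rad
Load 2 — applied couple M₀=15 kN·m at a=3 m (b=L-a=3):
  θ_2 = (M₀x²/(2L)-M₀(x-a)+C₁)/EI  [x>a] with C₁=M₀(3b²-L²)/(6L)=-15/4 = (15·(18/5)²/(2·6)-15·((18/5)-3)+(-15/4))/20000 = 69/400000 rad
Superposition: θ = Σ θ_i = -14259/10000000 rad ≈ -0.001426 rad

θ(18/5) = -14259/10000000 rad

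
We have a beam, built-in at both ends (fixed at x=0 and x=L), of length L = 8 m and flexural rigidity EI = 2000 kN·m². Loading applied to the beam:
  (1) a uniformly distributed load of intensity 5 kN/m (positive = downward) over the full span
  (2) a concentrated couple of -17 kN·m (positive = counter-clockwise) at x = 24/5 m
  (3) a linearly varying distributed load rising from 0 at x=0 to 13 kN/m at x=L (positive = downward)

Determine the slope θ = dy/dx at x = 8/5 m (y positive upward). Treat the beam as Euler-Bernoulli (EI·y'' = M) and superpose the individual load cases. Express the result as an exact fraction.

θ(8/5) = -4751/234375 rad

Load 1 — uniform load w=5 kN/m over full span:
  θ_1 = -wx(L-x)(L-2x)/(12EI) = -5·(8/5)·(8-(8/5))·(8-2·(8/5))/(12·2000) = -32/3125 rad
Load 2 — applied couple M₀=-17 kN·m at a=24/5 m (b=L-a=16/5):
  θ_2 = (R_Ax²/2 - M_Ax)/EI  [x≤a] with R_A=-153/50, M_A=-136/25 = ((-153/50)·(8/5)²/2 - (-136/25)·(8/5))/2000 = 187/78125 rad
Load 3 — triangular load w₀=13 kN/m (0→w₀ over full span):
  θ_3 = -w₀(2x(L-x)(L-2x)(x+2L)+x²(L-x)²)/(120LEI) = -13·(2·(8/5)·(8-(8/5))·(8-2·(8/5))·((8/5)+2·8)+(8/5)²·(8-(8/5))²)/(120·8·2000) = -2912/234375 rad
Superposition: θ = Σ θ_i = -4751/234375 rad ≈ -0.020271 rad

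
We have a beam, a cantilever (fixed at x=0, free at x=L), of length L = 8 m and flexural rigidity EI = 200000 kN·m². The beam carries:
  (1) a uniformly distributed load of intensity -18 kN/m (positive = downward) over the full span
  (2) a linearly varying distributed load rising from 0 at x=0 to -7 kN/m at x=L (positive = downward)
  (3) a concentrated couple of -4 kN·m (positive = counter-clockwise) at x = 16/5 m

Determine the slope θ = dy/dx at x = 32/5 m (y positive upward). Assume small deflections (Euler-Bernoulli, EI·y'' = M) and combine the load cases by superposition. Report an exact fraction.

θ(32/5) = 57257/5859375 rad

Load 1 — uniform load w=-18 kN/m over full span:
  θ_1 = -wx(x²-3Lx+3L²)/(6EI) = -(-18)·(32/5)·((32/5)²-3·8·(32/5)+3·8²)/(6·200000) = 2976/390625 rad
Load 2 — triangular load w₀=-7 kN/m (0→w₀ over full span):
  θ_2 = (w₀Lx²/4-w₀L²x/3-w₀x⁴/(24L))/EI = ((-7)·8·(32/5)²/4-(-7)·8²·(32/5)/3-(-7)·(32/5)⁴/(24·8))/200000 = 12992/5859375 rad
Load 3 — applied couple M₀=-4 kN·m at a=16/5 m (b=L-a=24/5):
  θ_3 = M₀a/EI  [x>a] = (-4)·(16/5)/200000 = -1/15625 rad
Superposition: θ = Σ θ_i = 57257/5859375 rad ≈ 0.009772 rad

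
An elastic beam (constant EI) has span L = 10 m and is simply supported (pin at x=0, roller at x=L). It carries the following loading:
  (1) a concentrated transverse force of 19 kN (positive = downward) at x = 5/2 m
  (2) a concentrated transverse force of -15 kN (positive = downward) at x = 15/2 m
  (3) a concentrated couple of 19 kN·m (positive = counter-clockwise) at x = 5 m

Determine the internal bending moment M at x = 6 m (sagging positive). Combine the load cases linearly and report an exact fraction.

Load 1 — point force P=19 kN at a=5/2 m (b=L-a=15/2):
  M_1 = Pa(L-x)/L  [x>a] = 19·(5/2)·(10-6)/10 = 19 kN·m
Load 2 — point force P=-15 kN at a=15/2 m (b=L-a=5/2):
  M_2 = Pbx/L  [x≤a] = (-15)·(5/2)·6/10 = -45/2 kN·m
Load 3 — applied couple M₀=19 kN·m at a=5 m (b=L-a=5):
  M_3 = M₀x/L - M₀  [x>a] = 19·6/10 - 19 = -38/5 kN·m
Superposition: M = Σ M_i = -111/10 kN·m ≈ -11.100000 kN·m

M(6) = -111/10 kN·m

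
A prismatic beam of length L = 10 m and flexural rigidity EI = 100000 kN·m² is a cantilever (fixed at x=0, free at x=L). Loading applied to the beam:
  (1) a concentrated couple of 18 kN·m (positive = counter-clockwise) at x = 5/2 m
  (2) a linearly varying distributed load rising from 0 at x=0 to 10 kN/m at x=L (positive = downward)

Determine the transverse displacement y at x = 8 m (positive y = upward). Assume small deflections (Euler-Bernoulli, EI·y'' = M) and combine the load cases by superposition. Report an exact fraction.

Load 1 — applied couple M₀=18 kN·m at a=5/2 m (b=L-a=15/2):
  y_1 = M₀a(2x-a)/(2EI)  [x>a] = 18·(5/2)·(2·8-(5/2))/(2·100000) = 243/80000 m
Load 2 — triangular load w₀=10 kN/m (0→w₀ over full span):
  y_2 = (w₀Lx³/12-w₀L²x²/6-w₀x⁵/(120L))/EI = (10·10·8³/12-10·10²·8²/6-10·8⁵/(120·10))/100000 = -3128/46875 m
Superposition: y = Σ y_i = -382159/6000000 m ≈ -0.063693 m

y(8) = -382159/6000000 m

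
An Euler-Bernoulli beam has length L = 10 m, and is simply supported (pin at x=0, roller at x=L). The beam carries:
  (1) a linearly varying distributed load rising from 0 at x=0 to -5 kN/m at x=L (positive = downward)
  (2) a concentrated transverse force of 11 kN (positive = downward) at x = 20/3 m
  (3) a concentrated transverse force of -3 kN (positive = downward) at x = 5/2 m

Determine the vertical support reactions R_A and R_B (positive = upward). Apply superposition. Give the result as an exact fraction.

R_A = -83/12 kN, R_B = -121/12 kN

Load 1 — triangular load w₀=-5 kN/m (0→w₀ over full span):
  R_A = w₀L/6 = (-5)·10/6 = -25/3 kN
  R_B = w₀L/3 = (-5)·10/3 = -50/3 kN
Load 2 — point force P=11 kN at a=20/3 m (b=L-a=10/3):
  R_A = Pb/L = 11·(10/3)/10 = 11/3 kN
  R_B = Pa/L = 11·(20/3)/10 = 22/3 kN
Load 3 — point force P=-3 kN at a=5/2 m (b=L-a=15/2):
  R_A = Pb/L = (-3)·(15/2)/10 = -9/4 kN
  R_B = Pa/L = (-3)·(5/2)/10 = -3/4 kN
Superposition: R_A = -83/12 kN, R_B = -121/12 kN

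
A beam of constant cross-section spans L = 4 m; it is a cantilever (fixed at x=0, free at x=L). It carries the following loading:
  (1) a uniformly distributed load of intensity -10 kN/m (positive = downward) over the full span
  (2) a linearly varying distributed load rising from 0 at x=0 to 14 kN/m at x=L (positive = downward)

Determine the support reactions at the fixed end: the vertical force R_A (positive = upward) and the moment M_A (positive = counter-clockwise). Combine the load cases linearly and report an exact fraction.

R_A = -12 kN, M_A = -16/3 kN·m

Load 1 — uniform load w=-10 kN/m over full span:
  R_A = wL = (-10)·4 = -40 kN
  M_A = wL²/2 = (-10)·4²/2 = -80 kN·m
Load 2 — triangular load w₀=14 kN/m (0→w₀ over full span):
  R_A = w₀L/2 = 14·4/2 = 28 kN
  M_A = w₀L²/3 = 14·4²/3 = 224/3 kN·m
Superposition: R_A = -12 kN, M_A = -16/3 kN·m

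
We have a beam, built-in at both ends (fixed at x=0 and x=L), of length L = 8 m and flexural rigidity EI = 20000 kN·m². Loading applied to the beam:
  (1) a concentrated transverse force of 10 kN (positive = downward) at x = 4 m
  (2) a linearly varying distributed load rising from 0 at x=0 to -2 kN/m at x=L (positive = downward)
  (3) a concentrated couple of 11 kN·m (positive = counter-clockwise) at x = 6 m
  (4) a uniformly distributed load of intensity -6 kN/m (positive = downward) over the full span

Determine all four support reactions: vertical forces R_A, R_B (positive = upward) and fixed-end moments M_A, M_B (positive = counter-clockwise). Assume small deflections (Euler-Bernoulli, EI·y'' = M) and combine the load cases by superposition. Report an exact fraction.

Load 1 — point force P=10 kN at a=4 m (b=L-a=4):
  R_A = Pb²(3a+b)/L³ = 10·4²·(3·4+4)/8³ = 5 kN
  M_A = Pab²/L² = 10·4·4²/8² = 10 kN·m
  R_B = Pa²(a+3b)/L³ = 10·4²·(4+3·4)/8³ = 5 kN
  M_B = -Pa²b/L² = -10·4²·4/8² = -10 kN·m
Load 2 — triangular load w₀=-2 kN/m (0→w₀ over full span):
  R_A = 3w₀L/20 = 3·(-2)·8/20 = -12/5 kN
  M_A = w₀L²/30 = (-2)·8²/30 = -64/15 kN·m
  R_B = 7w₀L/20 = 7·(-2)·8/20 = -28/5 kN
  M_B = -w₀L²/20 = -(-2)·8²/20 = 32/5 kN·m
Load 3 — applied couple M₀=11 kN·m at a=6 m (b=L-a=2):
  R_A = 6M₀ab/L³ = 6·11·6·2/8³ = 99/64 kN
  M_A = M₀b(2a-b)/L² = 11·2·(2·6-2)/8² = 55/16 kN·m
  R_B = -6M₀ab/L³ = -6·11·6·2/8³ = -99/64 kN
  M_B = M₀a(2b-a)/L² = 11·6·(2·2-6)/8² = -33/16 kN·m
Load 4 — uniform load w=-6 kN/m over full span:
  R_A = wL/2 = (-6)·8/2 = -24 kN
  M_A = wL²/12 = (-6)·8²/12 = -32 kN·m
  R_B = wL/2 = (-6)·8/2 = -24 kN
  M_B = -wL²/12 = -(-6)·8²/12 = 32 kN·m
Superposition: R_A = -6353/320 kN, M_A = -5479/240 kN·m, R_B = -8367/320 kN, M_B = 2107/80 kN·m

R_A = -6353/320 kN, M_A = -5479/240 kN·m, R_B = -8367/320 kN, M_B = 2107/80 kN·m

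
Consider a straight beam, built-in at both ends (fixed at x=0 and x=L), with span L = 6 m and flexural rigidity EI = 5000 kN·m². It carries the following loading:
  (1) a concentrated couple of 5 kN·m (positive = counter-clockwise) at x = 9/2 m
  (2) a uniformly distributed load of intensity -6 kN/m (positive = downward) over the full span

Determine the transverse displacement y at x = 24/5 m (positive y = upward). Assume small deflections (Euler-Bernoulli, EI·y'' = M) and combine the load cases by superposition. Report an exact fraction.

Load 1 — applied couple M₀=5 kN·m at a=9/2 m (b=L-a=3/2):
  y_1 = (R_Ax³/6 - M_Ax²/2 - M₀(x-a)²/2)/EI  [x>a] with R_A=15/16, M_A=25/16 = ((15/16)·(24/5)³/6 - (25/16)·(24/5)²/2 - 5·((24/5)-(9/2))²/2)/5000 = -189/1000000 m
Load 2 — uniform load w=-6 kN/m over full span:
  y_2 = -wx²(L-x)²/(24EI) = -(-6)·(24/5)²·(6-(24/5))²/(24·5000) = 648/390625 m
Superposition: y = Σ y_i = 36747/25000000 m ≈ 0.001470 m

y(24/5) = 36747/25000000 m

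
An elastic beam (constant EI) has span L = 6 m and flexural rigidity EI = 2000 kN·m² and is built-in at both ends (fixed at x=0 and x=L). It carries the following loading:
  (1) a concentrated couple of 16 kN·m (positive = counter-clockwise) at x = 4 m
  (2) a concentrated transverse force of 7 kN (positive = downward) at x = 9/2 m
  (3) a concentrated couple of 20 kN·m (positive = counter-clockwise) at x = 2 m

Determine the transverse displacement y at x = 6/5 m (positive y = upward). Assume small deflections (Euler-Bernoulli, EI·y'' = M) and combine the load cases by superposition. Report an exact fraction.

Load 1 — applied couple M₀=16 kN·m at a=4 m (b=L-a=2):
  y_1 = (R_Ax³/6 - M_Ax²/2)/EI  [x≤a] with R_A=32/9, M_A=16/3 = ((32/9)·(6/5)³/6 - (16/3)·(6/5)²/2)/2000 = -22/15625 m
Load 2 — point force P=7 kN at a=9/2 m (b=L-a=3/2):
  y_2 = -Pb²x²(3aL-(3a+b)x)/(6L³EI)  [x≤a] = -7·(3/2)²·(6/5)²·(3·(9/2)·6-(3·(9/2)+(3/2))·(6/5))/(6·6³·2000) = -441/800000 m
Load 3 — applied couple M₀=20 kN·m at a=2 m (b=L-a=4):
  y_3 = (R_Ax³/6 - M_Ax²/2)/EI  [x≤a] with R_A=40/9, M_A=0 = ((40/9)·(6/5)³/6 - 0·(6/5)²/2)/2000 = 2/3125 m
Superposition: y = Σ y_i = -5277/4000000 m ≈ -0.001319 m

y(6/5) = -5277/4000000 m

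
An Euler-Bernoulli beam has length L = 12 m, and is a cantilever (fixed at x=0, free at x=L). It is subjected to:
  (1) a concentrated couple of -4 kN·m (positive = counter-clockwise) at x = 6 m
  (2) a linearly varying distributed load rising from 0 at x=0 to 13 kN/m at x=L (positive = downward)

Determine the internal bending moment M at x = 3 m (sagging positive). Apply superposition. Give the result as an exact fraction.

M(3) = -3191/8 kN·m

Load 1 — applied couple M₀=-4 kN·m at a=6 m (b=L-a=6):
  M_1 = M₀  [x≤a] = (-4) = -4 kN·m
Load 2 — triangular load w₀=13 kN/m (0→w₀ over full span):
  M_2 = w₀Lx/2 - w₀L²/3 - w₀x³/(6L) = 13·12·3/2 - 13·12²/3 - 13·3³/(6·12) = -3159/8 kN·m
Superposition: M = Σ M_i = -3191/8 kN·m ≈ -398.875000 kN·m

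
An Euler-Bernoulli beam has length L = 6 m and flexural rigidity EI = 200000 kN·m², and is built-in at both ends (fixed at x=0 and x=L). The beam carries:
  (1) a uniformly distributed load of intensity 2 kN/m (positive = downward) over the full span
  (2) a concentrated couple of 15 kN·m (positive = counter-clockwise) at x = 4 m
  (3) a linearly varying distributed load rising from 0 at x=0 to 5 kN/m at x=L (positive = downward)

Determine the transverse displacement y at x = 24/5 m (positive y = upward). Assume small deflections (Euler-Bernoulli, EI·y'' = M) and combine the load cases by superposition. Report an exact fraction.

Load 1 — uniform load w=2 kN/m over full span:
  y_1 = -wx²(L-x)²/(24EI) = -2·(24/5)²·(6-(24/5))²/(24·200000) = -27/1953125 m
Load 2 — applied couple M₀=15 kN·m at a=4 m (b=L-a=2):
  y_2 = (R_Ax³/6 - M_Ax²/2 - M₀(x-a)²/2)/EI  [x>a] with R_A=10/3, M_A=5 = ((10/3)·(24/5)³/6 - 5·(24/5)²/2 - 15·((24/5)-4)²/2)/200000 = -3/625000 m
Load 3 — triangular load w₀=5 kN/m (0→w₀ over full span):
  y_3 = -w₀x²(L-x)²(x+2L)/(120LEI) = -5·(24/5)²·(6-(24/5))²·((24/5)+2·6)/(120·6·200000) = -189/9765625 m
Superposition: y = Σ y_i = -2967/78125000 m ≈ -0.000038 m

y(24/5) = -2967/78125000 m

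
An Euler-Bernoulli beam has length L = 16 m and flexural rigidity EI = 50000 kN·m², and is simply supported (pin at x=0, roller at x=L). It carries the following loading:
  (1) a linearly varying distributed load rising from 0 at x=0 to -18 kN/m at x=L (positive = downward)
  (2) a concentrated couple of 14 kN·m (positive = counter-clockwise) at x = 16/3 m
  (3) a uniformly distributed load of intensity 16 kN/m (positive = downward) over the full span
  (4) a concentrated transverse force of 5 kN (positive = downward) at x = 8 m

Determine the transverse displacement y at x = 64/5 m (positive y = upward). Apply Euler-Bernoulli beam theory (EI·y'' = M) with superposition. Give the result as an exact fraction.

y(64/5) = -30606848/439453125 m

Load 1 — triangular load w₀=-18 kN/m (0→w₀ over full span):
  y_1 = -w₀x(7L⁴-10L²x²+3x⁴)/(360LEI) = -(-18)·(64/5)·(7·16⁴-10·16²·(64/5)²+3·(64/5)⁴)/(360·16·50000) = 4681728/48828125 m
Load 2 — applied couple M₀=14 kN·m at a=16/3 m (b=L-a=32/3):
  y_2 = (M₀x³/(6L)-M₀(x-a)²/2+C₁x)/EI  [x>a] with C₁=M₀(3b²-L²)/(6L)=112/9 = (14·(64/5)³/(6·16)-14·((64/5)-(16/3))²/2+(112/9)·(64/5))/50000 = 5264/3515625 m
Load 3 — uniform load w=16 kN/m over full span:
  y_3 = -wx(L³-2Lx²+x³)/(24EI) = -16·(64/5)·(16³-2·16·(64/5)²+(64/5)³)/(24·50000) = -950272/5859375 m
Load 4 — point force P=5 kN at a=8 m (b=L-a=8):
  y_4 = -Pa(L-x)(2Lx-a²-x²)/(6LEI)  [x>a] = -5·8·(16-(64/5))·(2·16·(64/5)-8²-(64/5)²)/(6·16·50000) = -1136/234375 m
Superposition: y = Σ y_i = -30606848/439453125 m ≈ -0.069648 m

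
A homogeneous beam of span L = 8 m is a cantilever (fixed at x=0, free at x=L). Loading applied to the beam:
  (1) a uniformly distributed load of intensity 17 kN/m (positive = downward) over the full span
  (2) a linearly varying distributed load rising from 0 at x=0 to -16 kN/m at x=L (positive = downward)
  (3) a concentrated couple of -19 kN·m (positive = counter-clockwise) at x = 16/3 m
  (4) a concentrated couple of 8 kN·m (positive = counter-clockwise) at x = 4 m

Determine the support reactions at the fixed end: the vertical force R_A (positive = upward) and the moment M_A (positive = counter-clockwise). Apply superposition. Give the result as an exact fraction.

Load 1 — uniform load w=17 kN/m over full span:
  R_A = wL = 17·8 = 136 kN
  M_A = wL²/2 = 17·8²/2 = 544 kN·m
Load 2 — triangular load w₀=-16 kN/m (0→w₀ over full span):
  R_A = w₀L/2 = (-16)·8/2 = -64 kN
  M_A = w₀L²/3 = (-16)·8²/3 = -1024/3 kN·m
Load 3 — applied couple M₀=-19 kN·m at a=16/3 m (b=L-a=8/3):
  R_A = 0 kN
  M_A = -M₀ = -(-19) = 19 kN·m
Load 4 — applied couple M₀=8 kN·m at a=4 m (b=L-a=4):
  R_A = 0 kN
  M_A = -M₀ = -8 kN·m
Superposition: R_A = 72 kN, M_A = 641/3 kN·m

R_A = 72 kN, M_A = 641/3 kN·m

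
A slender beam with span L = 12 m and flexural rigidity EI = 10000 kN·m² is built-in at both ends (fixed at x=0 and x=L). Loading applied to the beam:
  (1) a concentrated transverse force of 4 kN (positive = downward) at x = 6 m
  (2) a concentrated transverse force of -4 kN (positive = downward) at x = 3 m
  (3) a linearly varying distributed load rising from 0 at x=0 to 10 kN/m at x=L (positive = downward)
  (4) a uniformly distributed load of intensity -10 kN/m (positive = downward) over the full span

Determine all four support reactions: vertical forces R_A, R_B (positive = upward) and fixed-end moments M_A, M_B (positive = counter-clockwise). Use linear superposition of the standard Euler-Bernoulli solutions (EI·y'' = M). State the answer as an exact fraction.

Load 1 — point force P=4 kN at a=6 m (b=L-a=6):
  R_A = Pb²(3a+b)/L³ = 4·6²·(3·6+6)/12³ = 2 kN
  M_A = Pab²/L² = 4·6·6²/12² = 6 kN·m
  R_B = Pa²(a+3b)/L³ = 4·6²·(6+3·6)/12³ = 2 kN
  M_B = -Pa²b/L² = -4·6²·6/12² = -6 kN·m
Load 2 — point force P=-4 kN at a=3 m (b=L-a=9):
  R_A = Pb²(3a+b)/L³ = (-4)·9²·(3·3+9)/12³ = -27/8 kN
  M_A = Pab²/L² = (-4)·3·9²/12² = -27/4 kN·m
  R_B = Pa²(a+3b)/L³ = (-4)·3²·(3+3·9)/12³ = -5/8 kN
  M_B = -Pa²b/L² = -(-4)·3²·9/12² = 9/4 kN·m
Load 3 — triangular load w₀=10 kN/m (0→w₀ over full span):
  R_A = 3w₀L/20 = 3·10·12/20 = 18 kN
  M_A = w₀L²/30 = 10·12²/30 = 48 kN·m
  R_B = 7w₀L/20 = 7·10·12/20 = 42 kN
  M_B = -w₀L²/20 = -10·12²/20 = -72 kN·m
Load 4 — uniform load w=-10 kN/m over full span:
  R_A = wL/2 = (-10)·12/2 = -60 kN
  M_A = wL²/12 = (-10)·12²/12 = -120 kN·m
  R_B = wL/2 = (-10)·12/2 = -60 kN
  M_B = -wL²/12 = -(-10)·12²/12 = 120 kN·m
Superposition: R_A = -347/8 kN, M_A = -291/4 kN·m, R_B = -133/8 kN, M_B = 177/4 kN·m

R_A = -347/8 kN, M_A = -291/4 kN·m, R_B = -133/8 kN, M_B = 177/4 kN·m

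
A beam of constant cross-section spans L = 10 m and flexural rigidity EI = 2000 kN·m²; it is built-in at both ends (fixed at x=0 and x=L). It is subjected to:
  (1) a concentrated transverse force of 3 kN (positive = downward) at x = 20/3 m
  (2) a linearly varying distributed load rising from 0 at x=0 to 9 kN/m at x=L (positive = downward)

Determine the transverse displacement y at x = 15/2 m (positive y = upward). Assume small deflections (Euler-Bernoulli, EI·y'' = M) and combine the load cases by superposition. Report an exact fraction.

y(15/2) = -8915/221184 m

Load 1 — point force P=3 kN at a=20/3 m (b=L-a=10/3):
  y_1 = -Pa²(L-x)²(3bL-(3b+a)(L-x))/(6L³EI)  [x>a] = -3·(20/3)²·(10-(15/2))²·(3·(10/3)·10-(3·(10/3)+(20/3))·(10-(15/2)))/(6·10³·2000) = -7/1728 m
Load 2 — triangular load w₀=9 kN/m (0→w₀ over full span):
  y_2 = -w₀x²(L-x)²(x+2L)/(120LEI) = -9·(15/2)²·(10-(15/2))²·((15/2)+2·10)/(120·10·2000) = -297/8192 m
Superposition: y = Σ y_i = -8915/221184 m ≈ -0.040306 m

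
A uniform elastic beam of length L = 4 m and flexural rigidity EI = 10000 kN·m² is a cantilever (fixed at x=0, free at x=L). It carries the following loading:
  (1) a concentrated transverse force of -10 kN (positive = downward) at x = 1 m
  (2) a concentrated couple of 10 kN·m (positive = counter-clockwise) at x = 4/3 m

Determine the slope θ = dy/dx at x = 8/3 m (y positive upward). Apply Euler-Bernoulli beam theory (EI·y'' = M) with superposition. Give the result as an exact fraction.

θ(8/3) = 11/6000 rad

Load 1 — point force P=-10 kN at a=1 m (b=L-a=3):
  θ_1 = -Pa²/(2EI)  [x>a] = -(-10)·1²/(2·10000) = 1/2000 rad
Load 2 — applied couple M₀=10 kN·m at a=4/3 m (b=L-a=8/3):
  θ_2 = M₀a/EI  [x>a] = 10·(4/3)/10000 = 1/750 rad
Superposition: θ = Σ θ_i = 11/6000 rad ≈ 0.001833 rad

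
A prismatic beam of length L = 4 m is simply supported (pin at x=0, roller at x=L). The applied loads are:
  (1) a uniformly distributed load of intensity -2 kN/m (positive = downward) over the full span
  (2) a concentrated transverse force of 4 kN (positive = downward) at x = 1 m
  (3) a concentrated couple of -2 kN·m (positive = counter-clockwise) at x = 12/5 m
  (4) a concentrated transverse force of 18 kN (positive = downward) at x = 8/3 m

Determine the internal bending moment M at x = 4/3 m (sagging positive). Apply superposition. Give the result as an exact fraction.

M(4/3) = 58/9 kN·m

Load 1 — uniform load w=-2 kN/m over full span:
  M_1 = wx(L-x)/2 = (-2)·(4/3)·(4-(4/3))/2 = -32/9 kN·m
Load 2 — point force P=4 kN at a=1 m (b=L-a=3):
  M_2 = Pa(L-x)/L  [x>a] = 4·1·(4-(4/3))/4 = 8/3 kN·m
Load 3 — applied couple M₀=-2 kN·m at a=12/5 m (b=L-a=8/5):
  M_3 = M₀x/L  [x≤a] = (-2)·(4/3)/4 = -2/3 kN·m
Load 4 — point force P=18 kN at a=8/3 m (b=L-a=4/3):
  M_4 = Pbx/L  [x≤a] = 18·(4/3)·(4/3)/4 = 8 kN·m
Superposition: M = Σ M_i = 58/9 kN·m ≈ 6.444444 kN·m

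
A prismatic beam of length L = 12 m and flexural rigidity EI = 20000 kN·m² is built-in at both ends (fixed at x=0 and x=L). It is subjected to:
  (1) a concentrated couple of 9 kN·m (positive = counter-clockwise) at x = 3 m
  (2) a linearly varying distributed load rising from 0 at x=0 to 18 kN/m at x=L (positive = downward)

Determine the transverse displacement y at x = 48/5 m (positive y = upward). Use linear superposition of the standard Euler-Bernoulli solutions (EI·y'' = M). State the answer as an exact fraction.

Load 1 — applied couple M₀=9 kN·m at a=3 m (b=L-a=9):
  y_1 = (R_Ax³/6 - M_Ax²/2 - M₀(x-a)²/2)/EI  [x>a] with R_A=27/32, M_A=-27/16 = ((27/32)·(48/5)³/6 - (-27/16)·(48/5)²/2 - 9·((48/5)-3)²/2)/20000 = 1539/5000000 m
Load 2 — triangular load w₀=18 kN/m (0→w₀ over full span):
  y_2 = -w₀x²(L-x)²(x+2L)/(120LEI) = -18·(48/5)²·(12-(48/5))²·((48/5)+2·12)/(120·12·20000) = -108864/9765625 m
Superposition: y = Σ y_i = -6774921/625000000 m ≈ -0.010840 m

y(48/5) = -6774921/625000000 m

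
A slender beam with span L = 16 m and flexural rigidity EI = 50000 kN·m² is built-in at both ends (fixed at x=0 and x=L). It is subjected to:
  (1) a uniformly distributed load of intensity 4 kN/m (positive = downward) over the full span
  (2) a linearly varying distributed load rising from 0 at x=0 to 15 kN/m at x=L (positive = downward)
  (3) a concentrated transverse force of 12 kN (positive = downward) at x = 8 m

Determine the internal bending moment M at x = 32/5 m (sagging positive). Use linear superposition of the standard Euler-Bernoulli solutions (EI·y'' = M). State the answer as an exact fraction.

Load 1 — uniform load w=4 kN/m over full span:
  M_1 = wLx/2 - wL²/12 - wx²/2 = 4·16·(32/5)/2 - 4·16²/12 - 4·(32/5)²/2 = 2816/75 kN·m
Load 2 — triangular load w₀=15 kN/m (0→w₀ over full span):
  M_2 = 3w₀Lx/20 - w₀L²/30 - w₀x³/(6L) = 3·15·16·(32/5)/20 - 15·16²/30 - 15·(32/5)³/(6·16) = 1536/25 kN·m
Load 3 — point force P=12 kN at a=8 m (b=L-a=8):
  M_3 = Pb²(3a+b)x/L³ - Pab²/L²  [x≤a] = 12·8²·(3·8+8)·(32/5)/16³ - 12·8·8²/16² = 72/5 kN·m
Superposition: M = Σ M_i = 8504/75 kN·m ≈ 113.386667 kN·m

M(32/5) = 8504/75 kN·m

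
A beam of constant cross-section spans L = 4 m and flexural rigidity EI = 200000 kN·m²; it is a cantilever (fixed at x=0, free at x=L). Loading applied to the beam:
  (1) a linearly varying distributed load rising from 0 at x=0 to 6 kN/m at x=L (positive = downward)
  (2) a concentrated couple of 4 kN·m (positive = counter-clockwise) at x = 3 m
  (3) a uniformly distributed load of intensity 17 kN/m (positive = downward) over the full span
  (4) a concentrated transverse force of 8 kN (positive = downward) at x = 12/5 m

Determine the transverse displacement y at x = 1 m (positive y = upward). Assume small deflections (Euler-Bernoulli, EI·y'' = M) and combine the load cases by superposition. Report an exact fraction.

Load 1 — triangular load w₀=6 kN/m (0→w₀ over full span):
  y_1 = (w₀Lx³/12-w₀L²x²/6-w₀x⁵/(120L))/EI = (6·4·1³/12-6·4²·1²/6-6·1⁵/(120·4))/200000 = -1121/16000000 m
Load 2 — applied couple M₀=4 kN·m at a=3 m (b=L-a=1):
  y_2 = M₀x²/(2EI)  [x≤a] = 4·1²/(2·200000) = 1/100000 m
Load 3 — uniform load w=17 kN/m over full span:
  y_3 = -wx²(x²-4Lx+6L²)/(24EI) = -17·1²·(1²-4·4·1+6·4²)/(24·200000) = -459/1600000 m
Load 4 — point force P=8 kN at a=12/5 m (b=L-a=8/5):
  y_4 = -Px²(3a-x)/(6EI)  [x≤a] = -8·1²·(3·(12/5)-1)/(6·200000) = -31/750000 m
Superposition: y = Σ y_i = -18637/48000000 m ≈ -0.000388 m

y(1) = -18637/48000000 m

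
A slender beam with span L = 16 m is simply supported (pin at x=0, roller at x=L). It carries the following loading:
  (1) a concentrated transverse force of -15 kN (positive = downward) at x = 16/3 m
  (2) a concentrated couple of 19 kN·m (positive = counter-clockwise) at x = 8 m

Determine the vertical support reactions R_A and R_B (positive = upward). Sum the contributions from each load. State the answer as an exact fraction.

Load 1 — point force P=-15 kN at a=16/3 m (b=L-a=32/3):
  R_A = Pb/L = (-15)·(32/3)/16 = -10 kN
  R_B = Pa/L = (-15)·(16/3)/16 = -5 kN
Load 2 — applied couple M₀=19 kN·m at a=8 m (b=L-a=8):
  R_A = M₀/L = 19/16 kN
  R_B = -M₀/L = -19/16 kN
Superposition: R_A = -141/16 kN, R_B = -99/16 kN

R_A = -141/16 kN, R_B = -99/16 kN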